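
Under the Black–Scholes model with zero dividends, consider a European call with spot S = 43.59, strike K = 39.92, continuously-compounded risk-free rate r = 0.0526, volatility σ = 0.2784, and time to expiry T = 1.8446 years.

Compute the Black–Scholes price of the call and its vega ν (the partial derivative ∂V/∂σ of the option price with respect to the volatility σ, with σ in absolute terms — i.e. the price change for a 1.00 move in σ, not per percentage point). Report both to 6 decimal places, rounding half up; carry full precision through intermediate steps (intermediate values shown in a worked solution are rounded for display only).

σ√T = 0.2784·√1.8446 = 0.378112
d₁ = (ln(S/K) + (r+σ²/2)T) / (σ√T) = (ln(43.59/39.92) + (0.0526+0.2784²/2)·1.8446) / 0.378112 = (0.087950 + 0.168510) / 0.378112 = 0.678266
d₂ = d₁ − σ√T = 0.678266 − 0.378112 = 0.300154
e^{−rT} = e^{−0.0526·1.8446} = 0.907532
N(d₁) = 0.751199,  N(d₂) = 0.617970
Call price V = S·N(d₁) − K·e^{−rT}·N(d₂) = 32.744746 − 22.388259 = 10.356488
φ(d₁) = (1/√(2π))·e^{−d₁²/2} = 0.316966
ν = S·φ(d₁)·√T = 18.765083

price = 10.356488
ν = 18.765083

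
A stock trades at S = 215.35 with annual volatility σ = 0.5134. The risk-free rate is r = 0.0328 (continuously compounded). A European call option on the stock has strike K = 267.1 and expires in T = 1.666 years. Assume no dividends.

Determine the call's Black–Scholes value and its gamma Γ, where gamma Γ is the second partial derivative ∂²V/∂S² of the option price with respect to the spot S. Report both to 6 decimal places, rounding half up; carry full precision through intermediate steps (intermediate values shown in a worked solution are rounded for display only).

price = 43.716856
Γ = 0.002785

σ√T = 0.5134·√1.666 = 0.662664
d₁ = (ln(S/K) + (r+σ²/2)T) / (σ√T) = (ln(215.35/267.1) + (0.0328+0.5134²/2)·1.666) / 0.662664 = (-0.215359 + 0.274207) / 0.662664 = 0.088805
d₂ = d₁ − σ√T = 0.088805 − 0.662664 = -0.573859
e^{−rT} = e^{−0.0328·1.666} = 0.946821
N(d₁) = 0.535382,  N(d₂) = 0.283032
Call price V = S·N(d₁) − K·e^{−rT}·N(d₂) = 115.294443 − 71.577587 = 43.716856
φ(d₁) = (1/√(2π))·e^{−d₁²/2} = 0.397372
Γ = φ(d₁) / (S·σ·√T) = 0.002785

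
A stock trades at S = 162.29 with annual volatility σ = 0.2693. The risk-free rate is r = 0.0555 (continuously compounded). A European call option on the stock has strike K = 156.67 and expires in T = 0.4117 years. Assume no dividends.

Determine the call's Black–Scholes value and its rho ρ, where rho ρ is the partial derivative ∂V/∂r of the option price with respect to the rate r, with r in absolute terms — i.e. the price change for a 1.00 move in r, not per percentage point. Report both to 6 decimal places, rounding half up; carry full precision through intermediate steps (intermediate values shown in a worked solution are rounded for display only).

price = 16.043994
ρ = 37.739934

σ√T = 0.2693·√0.4117 = 0.172793
d₁ = (ln(S/K) + (r+σ²/2)T) / (σ√T) = (ln(162.29/156.67) + (0.0555+0.2693²/2)·0.4117) / 0.172793 = (0.035243 + 0.037778) / 0.172793 = 0.422593
d₂ = d₁ − σ√T = 0.422593 − 0.172793 = 0.249800
e^{−rT} = e^{−0.0555·0.4117} = 0.977410
N(d₁) = 0.663704,  N(d₂) = 0.598629
Call price V = S·N(d₁) − K·e^{−rT}·N(d₂) = 107.712524 − 91.668530 = 16.043994
ρ = K·T·e^{−rT}·N(d₂) = 37.739934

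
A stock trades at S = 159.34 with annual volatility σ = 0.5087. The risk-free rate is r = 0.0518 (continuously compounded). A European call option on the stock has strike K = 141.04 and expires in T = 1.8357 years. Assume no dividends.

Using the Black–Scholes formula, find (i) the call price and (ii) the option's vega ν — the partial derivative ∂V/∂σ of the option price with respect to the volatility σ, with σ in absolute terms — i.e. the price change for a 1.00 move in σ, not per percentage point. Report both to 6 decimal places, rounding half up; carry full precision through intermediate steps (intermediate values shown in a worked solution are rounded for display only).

price = 56.139647
ν = 69.289218

σ√T = 0.5087·√1.8357 = 0.689227
d₁ = (ln(S/K) + (r+σ²/2)T) / (σ√T) = (ln(159.34/141.04) + (0.0518+0.5087²/2)·1.8357) / 0.689227 = (0.121997 + 0.332607) / 0.689227 = 0.659584
d₂ = d₁ − σ√T = 0.659584 − 0.689227 = -0.029644
e^{−rT} = e^{−0.0518·1.8357} = 0.909292
N(d₁) = 0.745240,  N(d₂) = 0.488176
Call price V = S·N(d₁) − K·e^{−rT}·N(d₂) = 118.746465 − 62.606818 = 56.139647
φ(d₁) = (1/√(2π))·e^{−d₁²/2} = 0.320952
ν = S·φ(d₁)·√T = 69.289218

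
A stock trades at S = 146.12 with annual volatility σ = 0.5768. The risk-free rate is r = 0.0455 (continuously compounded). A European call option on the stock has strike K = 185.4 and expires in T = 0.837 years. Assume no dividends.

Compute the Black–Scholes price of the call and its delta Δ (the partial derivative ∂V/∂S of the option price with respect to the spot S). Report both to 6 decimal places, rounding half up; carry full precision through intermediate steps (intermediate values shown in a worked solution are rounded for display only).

σ√T = 0.5768·√0.837 = 0.527701
d₁ = (ln(S/K) + (r+σ²/2)T) / (σ√T) = (ln(146.12/185.4) + (0.0455+0.5768²/2)·0.837) / 0.527701 = (-0.238087 + 0.177318) / 0.527701 = -0.115159
d₂ = d₁ − σ√T = -0.115159 − 0.527701 = -0.642860
e^{−rT} = e^{−0.0455·0.837} = 0.962633
N(d₁) = 0.454159,  N(d₂) = 0.260157
Call price V = S·N(d₁) − K·e^{−rT}·N(d₂) = 66.361770 − 46.430817 = 19.930953
Δ = N(d₁) = 0.454159

price = 19.930953
Δ = 0.454159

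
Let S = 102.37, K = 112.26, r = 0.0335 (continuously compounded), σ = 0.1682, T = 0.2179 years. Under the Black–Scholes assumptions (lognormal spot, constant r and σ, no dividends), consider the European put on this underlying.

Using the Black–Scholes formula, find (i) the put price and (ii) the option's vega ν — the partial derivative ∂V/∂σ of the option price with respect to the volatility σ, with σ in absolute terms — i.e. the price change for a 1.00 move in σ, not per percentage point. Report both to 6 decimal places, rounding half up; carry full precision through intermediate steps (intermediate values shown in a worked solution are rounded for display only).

σ√T = 0.1682·√0.2179 = 0.078515
d₁ = (ln(S/K) + (r+σ²/2)T) / (σ√T) = (ln(102.37/112.26) + (0.0335+0.1682²/2)·0.2179) / 0.078515 = (-0.092224 + 0.010382) / 0.078515 = -1.042368
d₂ = d₁ − σ√T = -1.042368 − 0.078515 = -1.120884
e^{−rT} = e^{−0.0335·0.2179} = 0.992727
N(−d₁) = 0.851380,  N(−d₂) = 0.868831
Put price V = K·e^{−rT}·N(−d₂) − S·N(−d₁) = 96.825626 − 87.155724 = 9.669902
φ(d₁) = (1/√(2π))·e^{−d₁²/2} = 0.231725
ν = S·φ(d₁)·√T = 11.073221

price = 9.669902
ν = 11.073221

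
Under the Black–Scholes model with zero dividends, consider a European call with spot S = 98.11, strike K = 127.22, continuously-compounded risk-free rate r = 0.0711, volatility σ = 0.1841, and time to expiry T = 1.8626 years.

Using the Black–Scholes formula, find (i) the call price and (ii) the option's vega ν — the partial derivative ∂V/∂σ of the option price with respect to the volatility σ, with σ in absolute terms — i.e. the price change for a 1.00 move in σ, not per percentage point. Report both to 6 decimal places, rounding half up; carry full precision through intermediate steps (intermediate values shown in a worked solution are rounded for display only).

σ√T = 0.1841·√1.8626 = 0.251254
d₁ = (ln(S/K) + (r+σ²/2)T) / (σ√T) = (ln(98.11/127.22) + (0.0711+0.1841²/2)·1.8626) / 0.251254 = (-0.259829 + 0.163995) / 0.251254 = -0.381420
d₂ = d₁ − σ√T = -0.381420 − 0.251254 = -0.632674
e^{−rT} = e^{−0.0711·1.8626} = 0.875963
N(d₁) = 0.351446,  N(d₂) = 0.263473
Call price V = S·N(d₁) − K·e^{−rT}·N(d₂) = 34.480362 − 29.361483 = 5.118879
φ(d₁) = (1/√(2π))·e^{−d₁²/2} = 0.370953
ν = S·φ(d₁)·√T = 49.669794

price = 5.118879
ν = 49.669794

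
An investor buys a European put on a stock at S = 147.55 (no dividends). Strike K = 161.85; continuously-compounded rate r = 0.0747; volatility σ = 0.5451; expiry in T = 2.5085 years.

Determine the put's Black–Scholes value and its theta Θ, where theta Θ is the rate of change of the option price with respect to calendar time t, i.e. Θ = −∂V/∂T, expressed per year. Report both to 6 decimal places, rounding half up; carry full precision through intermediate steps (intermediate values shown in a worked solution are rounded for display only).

σ√T = 0.5451·√2.5085 = 0.863343
d₁ = (ln(S/K) + (r+σ²/2)T) / (σ√T) = (ln(147.55/161.85) + (0.0747+0.5451²/2)·2.5085) / 0.863343 = (-0.092503 + 0.560065) / 0.863343 = 0.541572
d₂ = d₁ − σ√T = 0.541572 − 0.863343 = -0.321771
e^{−rT} = e^{−0.0747·2.5085} = 0.829125
N(−d₁) = 0.294057,  N(−d₂) = 0.626187
Put price V = K·e^{−rT}·N(−d₂) − S·N(−d₁) = 84.030378 − 43.388056 = 40.642322
φ(d₁) = (1/√(2π))·e^{−d₁²/2} = 0.344525
Θ = −S·φ(d₁)·σ/(2√T) + r·K·e^{−rT}·N(−d₂) = −8.747804 + 6.277069 = -2.470735

price = 40.642322
Θ = -2.470735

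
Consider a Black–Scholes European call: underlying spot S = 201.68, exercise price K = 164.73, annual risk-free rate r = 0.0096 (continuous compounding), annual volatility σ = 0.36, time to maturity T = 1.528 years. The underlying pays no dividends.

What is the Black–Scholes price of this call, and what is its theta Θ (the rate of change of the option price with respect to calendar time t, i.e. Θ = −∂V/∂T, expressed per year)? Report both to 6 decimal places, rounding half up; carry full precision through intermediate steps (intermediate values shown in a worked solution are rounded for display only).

σ√T = 0.36·√1.528 = 0.445004
d₁ = (ln(S/K) + (r+σ²/2)T) / (σ√T) = (ln(201.68/164.73) + (0.0096+0.36²/2)·1.528) / 0.445004 = (0.202375 + 0.113683) / 0.445004 = 0.710235
d₂ = d₁ − σ√T = 0.710235 − 0.445004 = 0.265231
e^{−rT} = e^{−0.0096·1.528} = 0.985438
N(d₁) = 0.761221,  N(d₂) = 0.604584
Call price V = S·N(d₁) − K·e^{−rT}·N(d₂) = 153.523024 − 98.142911 = 55.380113
φ(d₁) = (1/√(2π))·e^{−d₁²/2} = 0.310008
Θ = −S·φ(d₁)·σ/(2√T) − r·K·e^{−rT}·N(d₂) = −9.104315 − 0.942172 = -10.046487

price = 55.380113
Θ = -10.046487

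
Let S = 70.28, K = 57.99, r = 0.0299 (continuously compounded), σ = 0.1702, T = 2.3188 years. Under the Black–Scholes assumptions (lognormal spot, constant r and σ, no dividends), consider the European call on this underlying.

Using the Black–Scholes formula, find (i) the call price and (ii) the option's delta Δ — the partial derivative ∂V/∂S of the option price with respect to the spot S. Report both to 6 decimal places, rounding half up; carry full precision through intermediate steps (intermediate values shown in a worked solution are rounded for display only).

σ√T = 0.1702·√2.3188 = 0.259174
d₁ = (ln(S/K) + (r+σ²/2)T) / (σ√T) = (ln(70.28/57.99) + (0.0299+0.1702²/2)·2.3188) / 0.259174 = (0.192217 + 0.102918) / 0.259174 = 1.138750
d₂ = d₁ − σ√T = 1.138750 − 0.259174 = 0.879577
e^{−rT} = e^{−0.0299·2.3188} = 0.933017
N(d₁) = 0.872596,  N(d₂) = 0.810456
Call price V = S·N(d₁) − K·e^{−rT}·N(d₂) = 61.326073 − 43.850222 = 17.475851
Δ = N(d₁) = 0.872596

price = 17.475851
Δ = 0.872596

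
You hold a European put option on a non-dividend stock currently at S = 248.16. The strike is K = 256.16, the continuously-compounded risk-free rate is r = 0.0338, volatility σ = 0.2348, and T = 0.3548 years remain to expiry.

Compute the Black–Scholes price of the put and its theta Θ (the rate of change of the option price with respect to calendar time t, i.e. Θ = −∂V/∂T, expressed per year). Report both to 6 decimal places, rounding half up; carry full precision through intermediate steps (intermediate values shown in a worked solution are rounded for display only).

price = 16.584712
Θ = -14.470882

σ√T = 0.2348·√0.3548 = 0.139859
d₁ = (ln(S/K) + (r+σ²/2)T) / (σ√T) = (ln(248.16/256.16) + (0.0338+0.2348²/2)·0.3548) / 0.139859 = (-0.031729 + 0.021772) / 0.139859 = -0.071187
d₂ = d₁ − σ√T = -0.071187 − 0.139859 = -0.211045
e^{−rT} = e^{−0.0338·0.3548} = 0.988079
N(−d₁) = 0.528375,  N(−d₂) = 0.583574
Put price V = K·e^{−rT}·N(−d₂) − S·N(−d₁) = 147.706337 − 131.121625 = 16.584712
φ(d₁) = (1/√(2π))·e^{−d₁²/2} = 0.397933
Θ = −S·φ(d₁)·σ/(2√T) + r·K·e^{−rT}·N(−d₂) = −19.463357 + 4.992474 = -14.470882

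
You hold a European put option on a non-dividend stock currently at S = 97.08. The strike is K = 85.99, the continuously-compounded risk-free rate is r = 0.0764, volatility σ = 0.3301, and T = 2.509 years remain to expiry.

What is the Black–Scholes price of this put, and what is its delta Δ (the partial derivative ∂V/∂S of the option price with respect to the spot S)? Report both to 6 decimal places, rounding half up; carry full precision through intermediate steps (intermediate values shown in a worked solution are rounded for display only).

σ√T = 0.3301·√2.509 = 0.522873
d₁ = (ln(S/K) + (r+σ²/2)T) / (σ√T) = (ln(97.08/85.99) + (0.0764+0.3301²/2)·2.509) / 0.522873 = (0.121304 + 0.328385) / 0.522873 = 0.860037
d₂ = d₁ − σ√T = 0.860037 − 0.522873 = 0.337165
e^{−rT} = e^{−0.0764·2.509} = 0.825565
N(−d₁) = 0.194884,  N(−d₂) = 0.367996
Put price V = K·e^{−rT}·N(−d₂) − S·N(−d₁) = 26.124180 − 18.919366 = 7.204814
Δ = −N(−d₁) = -0.194884

price = 7.204814
Δ = -0.194884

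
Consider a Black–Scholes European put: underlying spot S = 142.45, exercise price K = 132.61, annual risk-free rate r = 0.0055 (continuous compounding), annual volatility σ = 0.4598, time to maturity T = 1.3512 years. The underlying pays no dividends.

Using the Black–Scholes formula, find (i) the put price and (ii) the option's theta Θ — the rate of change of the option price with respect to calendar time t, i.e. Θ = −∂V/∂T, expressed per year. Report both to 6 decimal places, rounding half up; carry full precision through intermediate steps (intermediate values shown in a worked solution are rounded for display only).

σ√T = 0.4598·√1.3512 = 0.534477
d₁ = (ln(S/K) + (r+σ²/2)T) / (σ√T) = (ln(142.45/132.61) + (0.0055+0.4598²/2)·1.3512) / 0.534477 = (0.071579 + 0.150264) / 0.534477 = 0.415066
d₂ = d₁ − σ√T = 0.415066 − 0.534477 = -0.119411
e^{−rT} = e^{−0.0055·1.3512} = 0.992596
N(−d₁) = 0.339047,  N(−d₂) = 0.547525
Put price V = K·e^{−rT}·N(−d₂) − S·N(−d₁) = 72.069729 − 48.297241 = 23.772488
φ(d₁) = (1/√(2π))·e^{−d₁²/2} = 0.366016
Θ = −S·φ(d₁)·σ/(2√T) + r·K·e^{−rT}·N(−d₂) = −10.311971 + 0.396384 = -9.915587

price = 23.772488
Θ = -9.915587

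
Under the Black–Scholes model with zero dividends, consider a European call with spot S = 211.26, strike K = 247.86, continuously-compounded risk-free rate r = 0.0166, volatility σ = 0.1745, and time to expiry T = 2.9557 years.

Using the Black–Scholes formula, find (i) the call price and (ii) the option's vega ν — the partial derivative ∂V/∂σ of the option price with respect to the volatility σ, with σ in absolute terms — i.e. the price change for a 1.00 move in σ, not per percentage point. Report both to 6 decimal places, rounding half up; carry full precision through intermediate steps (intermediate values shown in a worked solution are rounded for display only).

price = 16.077829
ν = 141.462162

σ√T = 0.1745·√2.9557 = 0.300003
d₁ = (ln(S/K) + (r+σ²/2)T) / (σ√T) = (ln(211.26/247.86) + (0.0166+0.1745²/2)·2.9557) / 0.300003 = (-0.159774 + 0.094066) / 0.300003 = -0.219028
d₂ = d₁ − σ√T = -0.219028 − 0.300003 = -0.519031
e^{−rT} = e^{−0.0166·2.9557} = 0.952120
N(d₁) = 0.413314,  N(d₂) = 0.301870
Call price V = S·N(d₁) − K·e^{−rT}·N(d₂) = 87.316771 − 71.238942 = 16.077829
φ(d₁) = (1/√(2π))·e^{−d₁²/2} = 0.389487
ν = S·φ(d₁)·√T = 141.462162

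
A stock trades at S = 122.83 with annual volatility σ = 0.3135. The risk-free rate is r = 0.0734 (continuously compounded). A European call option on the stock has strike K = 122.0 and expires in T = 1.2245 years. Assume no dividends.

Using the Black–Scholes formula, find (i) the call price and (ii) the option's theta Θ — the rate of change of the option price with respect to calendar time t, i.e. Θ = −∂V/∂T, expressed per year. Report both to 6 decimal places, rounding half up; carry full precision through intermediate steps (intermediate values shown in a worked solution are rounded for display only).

σ√T = 0.3135·√1.2245 = 0.346910
d₁ = (ln(S/K) + (r+σ²/2)T) / (σ√T) = (ln(122.83/122.0) + (0.0734+0.3135²/2)·1.2245) / 0.346910 = (0.006780 + 0.150052) / 0.346910 = 0.452082
d₂ = d₁ − σ√T = 0.452082 − 0.346910 = 0.105172
e^{−rT} = e^{−0.0734·1.2245} = 0.914042
N(d₁) = 0.674395,  N(d₂) = 0.541880
Call price V = S·N(d₁) − K·e^{−rT}·N(d₂) = 82.835948 − 60.426797 = 22.409151
φ(d₁) = (1/√(2π))·e^{−d₁²/2} = 0.360189
Θ = −S·φ(d₁)·σ/(2√T) − r·K·e^{−rT}·N(d₂) = −6.267041 − 4.435327 = -10.702367

price = 22.409151
Θ = -10.702367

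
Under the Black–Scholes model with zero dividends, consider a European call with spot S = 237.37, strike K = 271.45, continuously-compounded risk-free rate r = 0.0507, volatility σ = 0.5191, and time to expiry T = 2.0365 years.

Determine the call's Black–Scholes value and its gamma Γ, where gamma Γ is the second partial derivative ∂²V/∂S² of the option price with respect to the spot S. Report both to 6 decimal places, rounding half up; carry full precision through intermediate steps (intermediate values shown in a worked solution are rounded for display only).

σ√T = 0.5191·√2.0365 = 0.740787
d₁ = (ln(S/K) + (r+σ²/2)T) / (σ√T) = (ln(237.37/271.45) + (0.0507+0.5191²/2)·2.0365) / 0.740787 = (-0.134158 + 0.377633) / 0.740787 = 0.328671
d₂ = d₁ − σ√T = 0.328671 − 0.740787 = -0.412116
e^{−rT} = e^{−0.0507·2.0365} = 0.901901
N(d₁) = 0.628798,  N(d₂) = 0.340127
Call price V = S·N(d₁) − K·e^{−rT}·N(d₂) = 149.257749 − 83.270318 = 65.987431
φ(d₁) = (1/√(2π))·e^{−d₁²/2} = 0.377966
Γ = φ(d₁) / (S·σ·√T) = 0.002149

price = 65.987431
Γ = 0.002149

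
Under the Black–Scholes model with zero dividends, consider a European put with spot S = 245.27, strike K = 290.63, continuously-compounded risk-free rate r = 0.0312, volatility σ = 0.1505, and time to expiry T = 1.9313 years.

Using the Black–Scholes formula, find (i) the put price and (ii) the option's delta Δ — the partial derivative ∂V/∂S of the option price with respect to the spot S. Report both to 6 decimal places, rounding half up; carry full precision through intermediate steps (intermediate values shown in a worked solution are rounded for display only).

price = 38.669775
Δ = -0.662266

σ√T = 0.1505·√1.9313 = 0.209152
d₁ = (ln(S/K) + (r+σ²/2)T) / (σ√T) = (ln(245.27/290.63) + (0.0312+0.1505²/2)·1.9313) / 0.209152 = (-0.169691 + 0.082129) / 0.209152 = -0.418656
d₂ = d₁ − σ√T = -0.418656 − 0.209152 = -0.627807
e^{−rT} = e^{−0.0312·1.9313} = 0.941523
N(−d₁) = 0.662266,  N(−d₂) = 0.734935
Put price V = K·e^{−rT}·N(−d₂) − S·N(−d₁) = 201.103791 − 162.434016 = 38.669775
Δ = −N(−d₁) = -0.662266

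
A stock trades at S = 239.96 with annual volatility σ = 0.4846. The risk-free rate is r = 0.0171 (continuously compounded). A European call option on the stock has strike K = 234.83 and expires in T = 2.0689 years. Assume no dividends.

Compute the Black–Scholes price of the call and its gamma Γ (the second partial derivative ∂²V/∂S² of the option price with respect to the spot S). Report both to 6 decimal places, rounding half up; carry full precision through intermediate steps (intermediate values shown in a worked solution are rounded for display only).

σ√T = 0.4846·√2.0689 = 0.697033
d₁ = (ln(S/K) + (r+σ²/2)T) / (σ√T) = (ln(239.96/234.83) + (0.0171+0.4846²/2)·2.0689) / 0.697033 = (0.021610 + 0.278305) / 0.697033 = 0.430275
d₂ = d₁ − σ√T = 0.430275 − 0.697033 = -0.266758
e^{−rT} = e^{−0.0171·2.0689} = 0.965240
N(d₁) = 0.666502,  N(d₂) = 0.394828
Call price V = S·N(d₁) − K·e^{−rT}·N(d₂) = 159.933884 − 89.494613 = 70.439270
φ(d₁) = (1/√(2π))·e^{−d₁²/2} = 0.363671
Γ = φ(d₁) / (S·σ·√T) = 0.002174

price = 70.439270
Γ = 0.002174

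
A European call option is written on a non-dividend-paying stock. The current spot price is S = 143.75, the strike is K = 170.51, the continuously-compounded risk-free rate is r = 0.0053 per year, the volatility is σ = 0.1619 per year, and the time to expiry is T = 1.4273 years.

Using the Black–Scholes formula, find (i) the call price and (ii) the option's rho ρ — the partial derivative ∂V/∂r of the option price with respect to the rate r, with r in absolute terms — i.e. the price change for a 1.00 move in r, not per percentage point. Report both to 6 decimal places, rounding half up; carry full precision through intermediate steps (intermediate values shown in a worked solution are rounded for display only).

σ√T = 0.1619·√1.4273 = 0.193421
d₁ = (ln(S/K) + (r+σ²/2)T) / (σ√T) = (ln(143.75/170.51) + (0.0053+0.1619²/2)·1.4273) / 0.193421 = (-0.170718 + 0.026271) / 0.193421 = -0.746803
d₂ = d₁ − σ√T = -0.746803 − 0.193421 = -0.940224
e^{−rT} = e^{−0.0053·1.4273} = 0.992464
N(d₁) = 0.227591,  N(d₂) = 0.173551
Call price V = S·N(d₁) − K·e^{−rT}·N(d₂) = 32.716243 − 29.369212 = 3.347031
ρ = K·T·e^{−rT}·N(d₂) = 41.918676

price = 3.347031
ρ = 41.918676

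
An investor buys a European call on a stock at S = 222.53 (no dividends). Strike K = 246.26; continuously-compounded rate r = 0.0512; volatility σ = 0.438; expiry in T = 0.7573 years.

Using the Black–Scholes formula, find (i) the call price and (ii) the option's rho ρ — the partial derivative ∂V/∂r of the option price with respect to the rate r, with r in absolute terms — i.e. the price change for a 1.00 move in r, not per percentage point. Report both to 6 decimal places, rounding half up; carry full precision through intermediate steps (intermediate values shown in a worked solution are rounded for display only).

σ√T = 0.438·√0.7573 = 0.381161
d₁ = (ln(S/K) + (r+σ²/2)T) / (σ√T) = (ln(222.53/246.26) + (0.0512+0.438²/2)·0.7573) / 0.381161 = (-0.101326 + 0.111415) / 0.381161 = 0.026471
d₂ = d₁ − σ√T = 0.026471 − 0.381161 = -0.354690
e^{−rT} = e^{−0.0512·0.7573} = 0.961968
N(d₁) = 0.510559,  N(d₂) = 0.361411
Call price V = S·N(d₁) − K·e^{−rT}·N(d₂) = 113.614690 − 85.616181 = 27.998509
ρ = K·T·e^{−rT}·N(d₂) = 64.837134

price = 27.998509
ρ = 64.837134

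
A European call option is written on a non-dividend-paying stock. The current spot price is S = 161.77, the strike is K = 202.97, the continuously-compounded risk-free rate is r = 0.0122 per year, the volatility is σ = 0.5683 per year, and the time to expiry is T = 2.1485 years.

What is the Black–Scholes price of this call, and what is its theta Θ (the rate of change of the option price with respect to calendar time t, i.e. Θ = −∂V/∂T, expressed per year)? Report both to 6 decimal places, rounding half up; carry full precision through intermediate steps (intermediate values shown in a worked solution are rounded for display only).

price = 41.650097
Θ = -12.935694

σ√T = 0.5683·√2.1485 = 0.833001
d₁ = (ln(S/K) + (r+σ²/2)T) / (σ√T) = (ln(161.77/202.97) + (0.0122+0.5683²/2)·2.1485) / 0.833001 = (-0.226883 + 0.373157) / 0.833001 = 0.175599
d₂ = d₁ − σ√T = 0.175599 − 0.833001 = -0.657402
e^{−rT} = e^{−0.0122·2.1485} = 0.974129
N(d₁) = 0.569696,  N(d₂) = 0.255461
Call price V = S·N(d₁) − K·e^{−rT}·N(d₂) = 92.159645 − 50.509548 = 41.650097
φ(d₁) = (1/√(2π))·e^{−d₁²/2} = 0.392839
Θ = −S·φ(d₁)·σ/(2√T) − r·K·e^{−rT}·N(d₂) = −12.319478 − 0.616216 = -12.935694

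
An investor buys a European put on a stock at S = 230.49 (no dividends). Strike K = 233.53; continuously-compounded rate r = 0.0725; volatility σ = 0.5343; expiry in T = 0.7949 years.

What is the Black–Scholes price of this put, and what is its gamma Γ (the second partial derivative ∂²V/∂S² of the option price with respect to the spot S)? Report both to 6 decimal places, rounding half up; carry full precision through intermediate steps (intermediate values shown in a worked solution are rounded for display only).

σ√T = 0.5343·√0.7949 = 0.476367
d₁ = (ln(S/K) + (r+σ²/2)T) / (σ√T) = (ln(230.49/233.53) + (0.0725+0.5343²/2)·0.7949) / 0.476367 = (-0.013103 + 0.171093) / 0.476367 = 0.331656
d₂ = d₁ − σ√T = 0.331656 − 0.476367 = -0.144711
e^{−rT} = e^{−0.0725·0.7949} = 0.943999
N(−d₁) = 0.370075,  N(−d₂) = 0.557530
Put price V = K·e^{−rT}·N(−d₂) − S·N(−d₁) = 122.908737 − 85.298488 = 37.610248
φ(d₁) = (1/√(2π))·e^{−d₁²/2} = 0.377594
Γ = φ(d₁) / (S·σ·√T) = 0.003439

price = 37.610248
Γ = 0.003439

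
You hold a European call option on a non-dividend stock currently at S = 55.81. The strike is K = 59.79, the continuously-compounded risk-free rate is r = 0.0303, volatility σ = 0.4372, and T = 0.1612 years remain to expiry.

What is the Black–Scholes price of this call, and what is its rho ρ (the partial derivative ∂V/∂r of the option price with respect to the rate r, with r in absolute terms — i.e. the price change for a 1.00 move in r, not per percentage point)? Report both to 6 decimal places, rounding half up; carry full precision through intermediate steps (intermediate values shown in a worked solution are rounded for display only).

price = 2.452208
ρ = 3.121931

σ√T = 0.4372·√0.1612 = 0.175535
d₁ = (ln(S/K) + (r+σ²/2)T) / (σ√T) = (ln(55.81/59.79) + (0.0303+0.4372²/2)·0.1612) / 0.175535 = (-0.068885 + 0.020291) / 0.175535 = -0.276839
d₂ = d₁ − σ√T = -0.276839 − 0.175535 = -0.452374
e^{−rT} = e^{−0.0303·0.1612} = 0.995128
N(d₁) = 0.390952,  N(d₂) = 0.325500
Call price V = S·N(d₁) − K·e^{−rT}·N(d₂) = 21.819025 − 19.366817 = 2.452208
ρ = K·T·e^{−rT}·N(d₂) = 3.121931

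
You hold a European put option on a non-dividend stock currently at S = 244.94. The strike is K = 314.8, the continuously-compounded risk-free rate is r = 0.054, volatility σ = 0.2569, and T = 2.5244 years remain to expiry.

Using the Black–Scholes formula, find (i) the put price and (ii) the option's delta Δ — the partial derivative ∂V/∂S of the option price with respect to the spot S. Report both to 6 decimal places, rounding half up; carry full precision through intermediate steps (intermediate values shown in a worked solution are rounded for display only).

σ√T = 0.2569·√2.5244 = 0.408172
d₁ = (ln(S/K) + (r+σ²/2)T) / (σ√T) = (ln(244.94/314.8) + (0.054+0.2569²/2)·2.5244) / 0.408172 = (-0.250924 + 0.219620) / 0.408172 = -0.076694
d₂ = d₁ − σ√T = -0.076694 − 0.408172 = -0.484866
e^{−rT} = e^{−0.054·2.5244} = 0.872565
N(−d₁) = 0.530567,  N(−d₂) = 0.686114
Put price V = K·e^{−rT}·N(−d₂) − S·N(−d₁) = 188.464375 − 129.956987 = 58.507388
Δ = −N(−d₁) = -0.530567

price = 58.507388
Δ = -0.530567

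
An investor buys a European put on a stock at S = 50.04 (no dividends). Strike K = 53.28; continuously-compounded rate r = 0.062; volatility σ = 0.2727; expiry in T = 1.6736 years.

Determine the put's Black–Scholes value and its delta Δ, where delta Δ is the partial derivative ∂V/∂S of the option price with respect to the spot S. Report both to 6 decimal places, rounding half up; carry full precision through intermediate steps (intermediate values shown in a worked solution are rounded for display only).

σ√T = 0.2727·√1.6736 = 0.352786
d₁ = (ln(S/K) + (r+σ²/2)T) / (σ√T) = (ln(50.04/53.28) + (0.062+0.2727²/2)·1.6736) / 0.352786 = (-0.062738 + 0.165992) / 0.352786 = 0.292681
d₂ = d₁ − σ√T = 0.292681 − 0.352786 = -0.060105
e^{−rT} = e^{−0.062·1.6736} = 0.901439
N(−d₁) = 0.384883,  N(−d₂) = 0.523964
Put price V = K·e^{−rT}·N(−d₂) − S·N(−d₁) = 25.165277 − 19.259542 = 5.905735
Δ = −N(−d₁) = -0.384883

price = 5.905735
Δ = -0.384883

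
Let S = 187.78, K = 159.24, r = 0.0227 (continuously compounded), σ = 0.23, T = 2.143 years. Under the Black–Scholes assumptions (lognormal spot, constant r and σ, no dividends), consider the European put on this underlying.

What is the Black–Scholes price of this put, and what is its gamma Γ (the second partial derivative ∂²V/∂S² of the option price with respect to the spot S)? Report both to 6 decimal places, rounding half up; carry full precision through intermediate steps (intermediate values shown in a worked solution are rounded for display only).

σ√T = 0.23·√2.143 = 0.336697
d₁ = (ln(S/K) + (r+σ²/2)T) / (σ√T) = (ln(187.78/159.24) + (0.0227+0.23²/2)·2.143) / 0.336697 = (0.164859 + 0.105328) / 0.336697 = 0.802464
d₂ = d₁ − σ√T = 0.802464 − 0.336697 = 0.465767
e^{−rT} = e^{−0.0227·2.143} = 0.952518
N(−d₁) = 0.211142,  N(−d₂) = 0.320691
Put price V = K·e^{−rT}·N(−d₂) − S·N(−d₁) = 48.642096 − 39.648302 = 8.993795
φ(d₁) = (1/√(2π))·e^{−d₁²/2} = 0.289120
Γ = φ(d₁) / (S·σ·√T) = 0.004573

price = 8.993795
Γ = 0.004573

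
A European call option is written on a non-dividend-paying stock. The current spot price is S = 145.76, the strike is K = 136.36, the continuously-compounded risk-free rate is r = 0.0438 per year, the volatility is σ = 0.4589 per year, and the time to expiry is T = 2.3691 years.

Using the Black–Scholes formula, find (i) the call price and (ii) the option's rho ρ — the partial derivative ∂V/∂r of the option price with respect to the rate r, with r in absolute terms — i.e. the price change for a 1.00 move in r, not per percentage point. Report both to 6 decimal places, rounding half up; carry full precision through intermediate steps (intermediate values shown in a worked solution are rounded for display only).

σ√T = 0.4589·√2.3691 = 0.706333
d₁ = (ln(S/K) + (r+σ²/2)T) / (σ√T) = (ln(145.76/136.36) + (0.0438+0.4589²/2)·2.3691) / 0.706333 = (0.066663 + 0.353220) / 0.706333 = 0.594454
d₂ = d₁ − σ√T = 0.594454 − 0.706333 = -0.111879
e^{−rT} = e^{−0.0438·2.3691} = 0.901436
N(d₁) = 0.723896,  N(d₂) = 0.455460
Call price V = S·N(d₁) − K·e^{−rT}·N(d₂) = 105.515064 − 55.984998 = 49.530066
ρ = K·T·e^{−rT}·N(d₂) = 132.634059

price = 49.530066
ρ = 132.634059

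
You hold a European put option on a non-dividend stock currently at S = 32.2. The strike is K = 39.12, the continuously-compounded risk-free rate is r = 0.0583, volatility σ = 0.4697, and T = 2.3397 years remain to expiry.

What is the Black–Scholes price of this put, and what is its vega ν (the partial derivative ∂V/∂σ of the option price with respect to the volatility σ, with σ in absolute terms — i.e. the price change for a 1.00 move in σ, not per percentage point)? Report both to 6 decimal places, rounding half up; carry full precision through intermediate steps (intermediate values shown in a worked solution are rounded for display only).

σ√T = 0.4697·√2.3397 = 0.718457
d₁ = (ln(S/K) + (r+σ²/2)T) / (σ√T) = (ln(32.2/39.12) + (0.0583+0.4697²/2)·2.3397) / 0.718457 = (-0.194667 + 0.394495) / 0.718457 = 0.278134
d₂ = d₁ − σ√T = 0.278134 − 0.718457 = -0.440323
e^{−rT} = e^{−0.0583·2.3397} = 0.872490
N(−d₁) = 0.390455,  N(−d₂) = 0.670148
Put price V = K·e^{−rT}·N(−d₂) − S·N(−d₁) = 22.873366 − 12.572644 = 10.300722
φ(d₁) = (1/√(2π))·e^{−d₁²/2} = 0.383806
ν = S·φ(d₁)·√T = 18.903745

price = 10.300722
ν = 18.903745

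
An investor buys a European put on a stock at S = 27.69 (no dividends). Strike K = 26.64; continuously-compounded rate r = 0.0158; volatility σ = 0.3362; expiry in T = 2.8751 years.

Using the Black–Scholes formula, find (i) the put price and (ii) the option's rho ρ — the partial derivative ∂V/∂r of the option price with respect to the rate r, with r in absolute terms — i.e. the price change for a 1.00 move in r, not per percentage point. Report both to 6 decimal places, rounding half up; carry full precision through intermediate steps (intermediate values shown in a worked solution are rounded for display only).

σ√T = 0.3362·√2.8751 = 0.570065
d₁ = (ln(S/K) + (r+σ²/2)T) / (σ√T) = (ln(27.69/26.64) + (0.0158+0.3362²/2)·2.8751) / 0.570065 = (0.038657 + 0.207913) / 0.570065 = 0.432532
d₂ = d₁ − σ√T = 0.432532 − 0.570065 = -0.137533
e^{−rT} = e^{−0.0158·2.8751} = 0.955590
N(−d₁) = 0.332678,  N(−d₂) = 0.554695
Put price V = K·e^{−rT}·N(−d₂) − S·N(−d₁) = 14.120830 − 9.211842 = 4.908988
ρ = −K·T·e^{−rT}·N(−d₂) = -40.598798

price = 4.908988
ρ = -40.598798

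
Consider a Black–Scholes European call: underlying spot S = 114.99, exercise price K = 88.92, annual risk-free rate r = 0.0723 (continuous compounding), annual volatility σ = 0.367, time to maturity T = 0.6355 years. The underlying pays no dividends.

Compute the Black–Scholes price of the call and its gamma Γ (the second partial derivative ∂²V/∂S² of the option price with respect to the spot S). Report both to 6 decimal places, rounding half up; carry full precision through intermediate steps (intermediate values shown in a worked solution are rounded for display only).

price = 32.296548
Γ = 0.005896

σ√T = 0.367·√0.6355 = 0.292566
d₁ = (ln(S/K) + (r+σ²/2)T) / (σ√T) = (ln(114.99/88.92) + (0.0723+0.367²/2)·0.6355) / 0.292566 = (0.257108 + 0.088744) / 0.292566 = 1.182134
d₂ = d₁ − σ√T = 1.182134 − 0.292566 = 0.889568
e^{−rT} = e^{−0.0723·0.6355} = 0.955093
N(d₁) = 0.881424,  N(d₂) = 0.813151
Call price V = S·N(d₁) − K·e^{−rT}·N(d₂) = 101.354911 − 69.058364 = 32.296548
φ(d₁) = (1/√(2π))·e^{−d₁²/2} = 0.198363
Γ = φ(d₁) / (S·σ·√T) = 0.005896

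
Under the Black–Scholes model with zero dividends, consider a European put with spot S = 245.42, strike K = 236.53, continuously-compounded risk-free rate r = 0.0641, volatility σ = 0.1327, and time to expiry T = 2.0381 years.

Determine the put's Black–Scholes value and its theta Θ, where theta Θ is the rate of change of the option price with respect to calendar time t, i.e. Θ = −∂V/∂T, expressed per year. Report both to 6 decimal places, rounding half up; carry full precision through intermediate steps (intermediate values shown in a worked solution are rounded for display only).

price = 4.406594
Θ = 0.041118

σ√T = 0.1327·√2.0381 = 0.189445
d₁ = (ln(S/K) + (r+σ²/2)T) / (σ√T) = (ln(245.42/236.53) + (0.0641+0.1327²/2)·2.0381) / 0.189445 = (0.036896 + 0.148587) / 0.189445 = 0.979085
d₂ = d₁ − σ√T = 0.979085 − 0.189445 = 0.789640
e^{−rT} = e^{−0.0641·2.0381} = 0.877532
N(−d₁) = 0.163769,  N(−d₂) = 0.214869
Put price V = K·e^{−rT}·N(−d₂) − S·N(−d₁) = 44.598794 − 40.192200 = 4.406594
φ(d₁) = (1/√(2π))·e^{−d₁²/2} = 0.247031
Θ = −S·φ(d₁)·σ/(2√T) + r·K·e^{−rT}·N(−d₂) = −2.817665 + 2.858783 = 0.041118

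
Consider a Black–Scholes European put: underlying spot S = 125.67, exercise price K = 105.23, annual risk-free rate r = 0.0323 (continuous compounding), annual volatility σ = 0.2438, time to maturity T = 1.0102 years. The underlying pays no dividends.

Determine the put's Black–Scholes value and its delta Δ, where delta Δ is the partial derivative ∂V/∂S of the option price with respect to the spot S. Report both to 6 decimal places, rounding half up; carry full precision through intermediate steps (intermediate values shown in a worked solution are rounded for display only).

σ√T = 0.2438·√1.0102 = 0.245040
d₁ = (ln(S/K) + (r+σ²/2)T) / (σ√T) = (ln(125.67/105.23) + (0.0323+0.2438²/2)·1.0102) / 0.245040 = (0.177511 + 0.062652) / 0.245040 = 0.980095
d₂ = d₁ − σ√T = 0.980095 − 0.245040 = 0.735055
e^{−rT} = e^{−0.0323·1.0102} = 0.967897
N(−d₁) = 0.163520,  N(−d₂) = 0.231153
Put price V = K·e^{−rT}·N(−d₂) − S·N(−d₁) = 23.543346 − 20.549496 = 2.993850
Δ = −N(−d₁) = -0.163520

price = 2.993850
Δ = -0.163520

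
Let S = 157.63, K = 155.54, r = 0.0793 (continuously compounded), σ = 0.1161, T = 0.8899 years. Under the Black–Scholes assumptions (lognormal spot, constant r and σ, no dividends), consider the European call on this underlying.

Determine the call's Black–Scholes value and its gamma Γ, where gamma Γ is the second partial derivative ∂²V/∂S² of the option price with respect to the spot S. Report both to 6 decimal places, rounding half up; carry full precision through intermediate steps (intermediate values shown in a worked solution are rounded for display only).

σ√T = 0.1161·√0.8899 = 0.109522
d₁ = (ln(S/K) + (r+σ²/2)T) / (σ√T) = (ln(157.63/155.54) + (0.0793+0.1161²/2)·0.8899) / 0.109522 = (0.013348 + 0.076567) / 0.109522 = 0.820967
d₂ = d₁ − σ√T = 0.820967 − 0.109522 = 0.711444
e^{−rT} = e^{−0.0793·0.8899} = 0.931863
N(d₁) = 0.794167,  N(d₂) = 0.761596
Call price V = S·N(d₁) − K·e^{−rT}·N(d₂) = 125.184608 − 110.387206 = 14.797403
φ(d₁) = (1/√(2π))·e^{−d₁²/2} = 0.284810
Γ = φ(d₁) / (S·σ·√T) = 0.016497

price = 14.797403
Γ = 0.016497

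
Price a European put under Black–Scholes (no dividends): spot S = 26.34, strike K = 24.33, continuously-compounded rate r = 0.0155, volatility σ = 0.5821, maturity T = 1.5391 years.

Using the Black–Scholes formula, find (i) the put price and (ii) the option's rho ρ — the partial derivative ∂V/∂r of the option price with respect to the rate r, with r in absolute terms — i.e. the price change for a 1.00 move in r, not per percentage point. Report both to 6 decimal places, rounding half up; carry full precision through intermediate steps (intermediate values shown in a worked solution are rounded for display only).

price = 5.839683
ρ = -21.438455

σ√T = 0.5821·√1.5391 = 0.722156
d₁ = (ln(S/K) + (r+σ²/2)T) / (σ√T) = (ln(26.34/24.33) + (0.0155+0.5821²/2)·1.5391) / 0.722156 = (0.079379 + 0.284611) / 0.722156 = 0.504031
d₂ = d₁ − σ√T = 0.504031 − 0.722156 = -0.218125
e^{−rT} = e^{−0.0155·1.5391} = 0.976426
N(−d₁) = 0.307120,  N(−d₂) = 0.586334
Put price V = K·e^{−rT}·N(−d₂) − S·N(−d₁) = 13.929215 − 8.089533 = 5.839683
ρ = −K·T·e^{−rT}·N(−d₂) = -21.438455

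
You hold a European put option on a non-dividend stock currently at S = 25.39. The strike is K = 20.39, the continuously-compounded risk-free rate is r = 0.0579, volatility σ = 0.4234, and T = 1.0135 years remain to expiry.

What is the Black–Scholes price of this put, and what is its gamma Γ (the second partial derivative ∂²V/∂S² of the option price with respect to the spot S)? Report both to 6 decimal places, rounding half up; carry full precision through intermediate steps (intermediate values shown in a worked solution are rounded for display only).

σ√T = 0.4234·√1.0135 = 0.426248
d₁ = (ln(S/K) + (r+σ²/2)T) / (σ√T) = (ln(25.39/20.39) + (0.0579+0.4234²/2)·1.0135) / 0.426248 = (0.219311 + 0.149525) / 0.426248 = 0.865308
d₂ = d₁ − σ√T = 0.865308 − 0.426248 = 0.439060
e^{−rT} = e^{−0.0579·1.0135} = 0.943007
N(−d₁) = 0.193435,  N(−d₂) = 0.330309
Put price V = K·e^{−rT}·N(−d₂) − S·N(−d₁) = 6.351152 − 4.911309 = 1.439844
φ(d₁) = (1/√(2π))·e^{−d₁²/2} = 0.274359
Γ = φ(d₁) / (S·σ·√T) = 0.025351

price = 1.439844
Γ = 0.025351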